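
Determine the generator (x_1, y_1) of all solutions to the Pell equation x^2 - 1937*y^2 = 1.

First expand sqrt(1937) as a continued fraction. With x_i = (sqrt(1937) + m_i)/d_i and (m_0, d_0) = (0, 1): a_0 = floor(sqrt(1937)) = 44, since 44^2 = 1936 <= 1937 < 2025 = 45^2.
Iterate m_{i+1} = d_i*a_i - m_i, d_{i+1} = (1937 - m_{i+1}^2)/d_i, a_{i+1} = floor((a_0 + m_{i+1})/d_{i+1}):
  m_1 = 1*44 - 0 = 44, d_1 = (1937 - 44^2)/1 = 1/1 = 1, a_1 = floor((44 + 44)/1) = 88.
  m_2 = 1*88 - 44 = 44, d_2 = (1937 - 44^2)/1 = 1/1 = 1: (m_2, d_2) = (m_1, d_1) = (44, 1), so from here the quotient a_1 repeats; the period length is 1.
So sqrt(1937) = [44; (88)] with period length k = 1.
k is odd, so (p_{k-1}, q_{k-1}) only solves x^2 - 1937y^2 = -1 and the fundamental solution of x^2 - 1937y^2 = 1 is (p_{2k-1}, q_{2k-1}) = (p_1, q_1); compute convergents through index 1, running through the period twice.
Convergents (p_i = a_i*p_{i-1} + p_{i-2}, q_i = a_i*q_{i-1} + q_{i-2} with p_{-2}=0, p_{-1}=1, q_{-2}=1, q_{-1}=0):
  i=0: a_0=44, p_0 = 44*1 + 0 = 44, q_0 = 44*0 + 1 = 1.
  i=1: a_1=88, p_1 = 88*44 + 1 = 3873, q_1 = 88*1 + 0 = 88.
Indeed p_0^2 - 1937*q_0^2 = 1936 - 1937 = -1, not +1.
Check: 3873^2 - 1937*88^2 = 15000129 - 15000128 = 1, so (x, y) = (3873, 88) solves the equation, and by the theorem it is the least positive solution.

(x, y) = (3873, 88)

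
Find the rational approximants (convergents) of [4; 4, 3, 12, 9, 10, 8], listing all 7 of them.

Using the convergent recurrence p_i = a_i*p_{i-1} + p_{i-2}, q_i = a_i*q_{i-1} + q_{i-2} with p_{-2}=0, p_{-1}=1, q_{-2}=1, q_{-1}=0:
  i=0: a_0=4, p_0 = 4*1 + 0 = 4, q_0 = 4*0 + 1 = 1.
  i=1: a_1=4, p_1 = 4*4 + 1 = 17, q_1 = 4*1 + 0 = 4.
  i=2: a_2=3, p_2 = 3*17 + 4 = 55, q_2 = 3*4 + 1 = 13.
  i=3: a_3=12, p_3 = 12*55 + 17 = 677, q_3 = 12*13 + 4 = 160.
  i=4: a_4=9, p_4 = 9*677 + 55 = 6148, q_4 = 9*160 + 13 = 1453.
  i=5: a_5=10, p_5 = 10*6148 + 677 = 62157, q_5 = 10*1453 + 160 = 14690.
  i=6: a_6=8, p_6 = 8*62157 + 6148 = 503404, q_6 = 8*14690 + 1453 = 118973.

4/1, 17/4, 55/13, 677/160, 6148/1453, 62157/14690, 503404/118973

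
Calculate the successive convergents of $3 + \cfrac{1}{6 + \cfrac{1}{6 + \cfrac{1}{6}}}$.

Using the convergent recurrence p_i = a_i*p_{i-1} + p_{i-2}, q_i = a_i*q_{i-1} + q_{i-2} with p_{-2}=0, p_{-1}=1, q_{-2}=1, q_{-1}=0:
  i=0: a_0=3, p_0 = 3*1 + 0 = 3, q_0 = 3*0 + 1 = 1.
  i=1: a_1=6, p_1 = 6*3 + 1 = 19, q_1 = 6*1 + 0 = 6.
  i=2: a_2=6, p_2 = 6*19 + 3 = 117, q_2 = 6*6 + 1 = 37.
  i=3: a_3=6, p_3 = 6*117 + 19 = 721, q_3 = 6*37 + 6 = 228.

3/1, 19/6, 117/37, 721/228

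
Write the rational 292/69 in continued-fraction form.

[4; 4, 3, 5]

Run the Euclidean algorithm on 292 and 69; the successive quotients are the partial quotients a_0, a_1, ... (each step inverts the fractional part left over by the previous one):
  292 = 4*69 + 16, so a_0 = 4.
  69 = 4*16 + 5, so a_1 = 4.
  16 = 3*5 + 1, so a_2 = 3.
  5 = 5*1 + 0, so a_3 = 5.
The remainder reaches 0 after 4 divisions, so the expansion has 4 partial quotients, read off in order.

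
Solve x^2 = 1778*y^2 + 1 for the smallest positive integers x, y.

(x, y) = (253, 6)

First expand sqrt(1778) as a continued fraction. With x_i = (sqrt(1778) + m_i)/d_i and (m_0, d_0) = (0, 1): a_0 = floor(sqrt(1778)) = 42, since 42^2 = 1764 <= 1778 < 1849 = 43^2.
Iterate m_{i+1} = d_i*a_i - m_i, d_{i+1} = (1778 - m_{i+1}^2)/d_i, a_{i+1} = floor((a_0 + m_{i+1})/d_{i+1}):
  m_1 = 1*42 - 0 = 42, d_1 = (1778 - 42^2)/1 = 14/1 = 14, a_1 = floor((42 + 42)/14) = 6.
  m_2 = 14*6 - 42 = 42, d_2 = (1778 - 42^2)/14 = 14/14 = 1, a_2 = floor((42 + 42)/1) = 84.
  m_3 = 1*84 - 42 = 42, d_3 = (1778 - 42^2)/1 = 14/1 = 14: (m_3, d_3) = (m_1, d_1) = (42, 14), so from here the quotients repeat a_1, a_2; the period length is 2.
So sqrt(1778) = [42; (6, 84)] with period length k = 2.
k is even, so the fundamental solution of x^2 - 1778y^2 = 1 is (p_{k-1}, q_{k-1}) = (p_1, q_1); compute convergents through index 1.
Convergents (p_i = a_i*p_{i-1} + p_{i-2}, q_i = a_i*q_{i-1} + q_{i-2} with p_{-2}=0, p_{-1}=1, q_{-2}=1, q_{-1}=0):
  i=0: a_0=42, p_0 = 42*1 + 0 = 42, q_0 = 42*0 + 1 = 1.
  i=1: a_1=6, p_1 = 6*42 + 1 = 253, q_1 = 6*1 + 0 = 6.
Check: 253^2 - 1778*6^2 = 64009 - 64008 = 1, so (x, y) = (253, 6) solves the equation, and by the theorem it is the least positive solution.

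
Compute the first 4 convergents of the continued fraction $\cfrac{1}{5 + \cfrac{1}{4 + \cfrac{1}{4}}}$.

0/1, 1/5, 4/21, 17/89

Using the convergent recurrence p_i = a_i*p_{i-1} + p_{i-2}, q_i = a_i*q_{i-1} + q_{i-2} with p_{-2}=0, p_{-1}=1, q_{-2}=1, q_{-1}=0:
  i=0: a_0=0, p_0 = 0*1 + 0 = 0, q_0 = 0*0 + 1 = 1.
  i=1: a_1=5, p_1 = 5*0 + 1 = 1, q_1 = 5*1 + 0 = 5.
  i=2: a_2=4, p_2 = 4*1 + 0 = 4, q_2 = 4*5 + 1 = 21.
  i=3: a_3=4, p_3 = 4*4 + 1 = 17, q_3 = 4*21 + 5 = 89.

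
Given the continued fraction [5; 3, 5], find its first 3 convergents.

Using the convergent recurrence p_i = a_i*p_{i-1} + p_{i-2}, q_i = a_i*q_{i-1} + q_{i-2} with p_{-2}=0, p_{-1}=1, q_{-2}=1, q_{-1}=0:
  i=0: a_0=5, p_0 = 5*1 + 0 = 5, q_0 = 5*0 + 1 = 1.
  i=1: a_1=3, p_1 = 3*5 + 1 = 16, q_1 = 3*1 + 0 = 3.
  i=2: a_2=5, p_2 = 5*16 + 5 = 85, q_2 = 5*3 + 1 = 16.

5/1, 16/3, 85/16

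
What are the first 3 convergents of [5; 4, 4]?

5/1, 21/4, 89/17

Using the convergent recurrence p_i = a_i*p_{i-1} + p_{i-2}, q_i = a_i*q_{i-1} + q_{i-2} with p_{-2}=0, p_{-1}=1, q_{-2}=1, q_{-1}=0:
  i=0: a_0=5, p_0 = 5*1 + 0 = 5, q_0 = 5*0 + 1 = 1.
  i=1: a_1=4, p_1 = 4*5 + 1 = 21, q_1 = 4*1 + 0 = 4.
  i=2: a_2=4, p_2 = 4*21 + 5 = 89, q_2 = 4*4 + 1 = 17.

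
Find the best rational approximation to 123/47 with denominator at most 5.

Expand x = 123/47 as a continued fraction with the Euclidean algorithm:
  123 = 2*47 + 29, so a_0 = 2.
  47 = 1*29 + 18, so a_1 = 1.
  29 = 1*18 + 11, so a_2 = 1.
  18 = 1*11 + 7, so a_3 = 1.
  11 = 1*7 + 4, so a_4 = 1.
  7 = 1*4 + 3, so a_5 = 1.
  4 = 1*3 + 1, so a_6 = 1.
  3 = 3*1 + 0, so a_7 = 3.
so x = [2; 1, 1, 1, 1, 1, 1, 3].
Convergents (p_i = a_i*p_{i-1} + p_{i-2}, q_i = a_i*q_{i-1} + q_{i-2} with p_{-2}=0, p_{-1}=1, q_{-2}=1, q_{-1}=0), until the denominator exceeds 5:
  i=0: a_0=2, p_0 = 2*1 + 0 = 2, q_0 = 2*0 + 1 = 1.
  i=1: a_1=1, p_1 = 1*2 + 1 = 3, q_1 = 1*1 + 0 = 1.
  i=2: a_2=1, p_2 = 1*3 + 2 = 5, q_2 = 1*1 + 1 = 2.
  i=3: a_3=1, p_3 = 1*5 + 3 = 8, q_3 = 1*2 + 1 = 3.
  i=4: a_4=1, p_4 = 1*8 + 5 = 13, q_4 = 1*3 + 2 = 5.
  i=5: a_5=1, p_5 = 1*13 + 8 = 21, q_5 = 1*5 + 3 = 8.
q_5 = 8 > 5, so the last convergent with denominator <= 5 is p_4/q_4 = 13/5.
The closest fraction with denominator <= 5 is either p_4/q_4 or the intermediate fraction (k*p_4 + p_3)/(k*q_4 + q_3) with the largest k >= 1 whose denominator stays <= 5; these approach x as k grows, and every other convergent or intermediate fraction in range is farther away.
Largest k: floor((5 - q_3)/q_4) = floor((5 - 3)/5) = 0.
Since k = 0, no intermediate fraction beyond p_4/q_4 has denominator <= 5, so the convergent 13/5 is the closest (its error is |123*5 - 13*47|/(47*5) = 4/235).

13/5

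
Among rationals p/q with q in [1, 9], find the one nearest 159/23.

Expand x = 159/23 as a continued fraction with the Euclidean algorithm:
  159 = 6*23 + 21, so a_0 = 6.
  23 = 1*21 + 2, so a_1 = 1.
  21 = 10*2 + 1, so a_2 = 10.
  2 = 2*1 + 0, so a_3 = 2.
so x = [6; 1, 10, 2].
Convergents (p_i = a_i*p_{i-1} + p_{i-2}, q_i = a_i*q_{i-1} + q_{i-2} with p_{-2}=0, p_{-1}=1, q_{-2}=1, q_{-1}=0), until the denominator exceeds 9:
  i=0: a_0=6, p_0 = 6*1 + 0 = 6, q_0 = 6*0 + 1 = 1.
  i=1: a_1=1, p_1 = 1*6 + 1 = 7, q_1 = 1*1 + 0 = 1.
  i=2: a_2=10, p_2 = 10*7 + 6 = 76, q_2 = 10*1 + 1 = 11.
q_2 = 11 > 9, so the last convergent with denominator <= 9 is p_1/q_1 = 7/1.
The closest fraction with denominator <= 9 is either p_1/q_1 or the intermediate fraction (k*p_1 + p_0)/(k*q_1 + q_0) with the largest k >= 1 whose denominator stays <= 9; these approach x as k grows, and every other convergent or intermediate fraction in range is farther away.
Largest k: floor((9 - q_0)/q_1) = floor((9 - 1)/1) = 8.
That gives (8*7 + 6)/(8*1 + 1) = 62/9.
Compare the errors: |x - 7/1| = |159*1 - 7*23|/(23*1) = 2/23, and |x - 62/9| = |159*9 - 62*23|/(23*9) = 5/207.
Cross-multiplying, 5*23 = 115 < 414 = 2*207, so 5/207 is smaller: the intermediate fraction 62/9 is closer to x than 7/1.

62/9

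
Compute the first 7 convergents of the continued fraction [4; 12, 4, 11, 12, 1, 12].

4/1, 49/12, 200/49, 2249/551, 27188/6661, 29437/7212, 380432/93205

Using the convergent recurrence p_i = a_i*p_{i-1} + p_{i-2}, q_i = a_i*q_{i-1} + q_{i-2} with p_{-2}=0, p_{-1}=1, q_{-2}=1, q_{-1}=0:
  i=0: a_0=4, p_0 = 4*1 + 0 = 4, q_0 = 4*0 + 1 = 1.
  i=1: a_1=12, p_1 = 12*4 + 1 = 49, q_1 = 12*1 + 0 = 12.
  i=2: a_2=4, p_2 = 4*49 + 4 = 200, q_2 = 4*12 + 1 = 49.
  i=3: a_3=11, p_3 = 11*200 + 49 = 2249, q_3 = 11*49 + 12 = 551.
  i=4: a_4=12, p_4 = 12*2249 + 200 = 27188, q_4 = 12*551 + 49 = 6661.
  i=5: a_5=1, p_5 = 1*27188 + 2249 = 29437, q_5 = 1*6661 + 551 = 7212.
  i=6: a_6=12, p_6 = 12*29437 + 27188 = 380432, q_6 = 12*7212 + 6661 = 93205.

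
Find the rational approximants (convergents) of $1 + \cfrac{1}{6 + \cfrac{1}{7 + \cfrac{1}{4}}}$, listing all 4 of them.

Using the convergent recurrence p_i = a_i*p_{i-1} + p_{i-2}, q_i = a_i*q_{i-1} + q_{i-2} with p_{-2}=0, p_{-1}=1, q_{-2}=1, q_{-1}=0:
  i=0: a_0=1, p_0 = 1*1 + 0 = 1, q_0 = 1*0 + 1 = 1.
  i=1: a_1=6, p_1 = 6*1 + 1 = 7, q_1 = 6*1 + 0 = 6.
  i=2: a_2=7, p_2 = 7*7 + 1 = 50, q_2 = 7*6 + 1 = 43.
  i=3: a_3=4, p_3 = 4*50 + 7 = 207, q_3 = 4*43 + 6 = 178.

1/1, 7/6, 50/43, 207/178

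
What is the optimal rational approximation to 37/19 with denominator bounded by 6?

2/1

Expand x = 37/19 as a continued fraction with the Euclidean algorithm:
  37 = 1*19 + 18, so a_0 = 1.
  19 = 1*18 + 1, so a_1 = 1.
  18 = 18*1 + 0, so a_2 = 18.
so x = [1; 1, 18].
Convergents (p_i = a_i*p_{i-1} + p_{i-2}, q_i = a_i*q_{i-1} + q_{i-2} with p_{-2}=0, p_{-1}=1, q_{-2}=1, q_{-1}=0), until the denominator exceeds 6:
  i=0: a_0=1, p_0 = 1*1 + 0 = 1, q_0 = 1*0 + 1 = 1.
  i=1: a_1=1, p_1 = 1*1 + 1 = 2, q_1 = 1*1 + 0 = 1.
  i=2: a_2=18, p_2 = 18*2 + 1 = 37, q_2 = 18*1 + 1 = 19.
q_2 = 19 > 6, so the last convergent with denominator <= 6 is p_1/q_1 = 2/1.
The closest fraction with denominator <= 6 is either p_1/q_1 or the intermediate fraction (k*p_1 + p_0)/(k*q_1 + q_0) with the largest k >= 1 whose denominator stays <= 6; these approach x as k grows, and every other convergent or intermediate fraction in range is farther away.
Largest k: floor((6 - q_0)/q_1) = floor((6 - 1)/1) = 5.
That gives (5*2 + 1)/(5*1 + 1) = 11/6.
Compare the errors: |x - 2/1| = |37*1 - 2*19|/(19*1) = 1/19, and |x - 11/6| = |37*6 - 11*19|/(19*6) = 13/114.
Cross-multiplying, 1*114 = 114 < 247 = 13*19, so 1/19 is smaller: the convergent 2/1 is closer to x than 11/6.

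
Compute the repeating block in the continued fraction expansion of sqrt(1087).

Write x_i = (sqrt(1087) + m_i)/d_i with (m_0, d_0) = (0, 1). a_0 = floor(sqrt(1087)) = 32, since 32^2 = 1024 <= 1087 < 1089 = 33^2.
Iterate m_{i+1} = d_i*a_i - m_i, d_{i+1} = (1087 - m_{i+1}^2)/d_i, a_{i+1} = floor((a_0 + m_{i+1})/d_{i+1}):
  m_1 = 1*32 - 0 = 32, d_1 = (1087 - 32^2)/1 = 63/1 = 63, a_1 = floor((32 + 32)/63) = 1.
  m_2 = 63*1 - 32 = 31, d_2 = (1087 - 31^2)/63 = 126/63 = 2, a_2 = floor((32 + 31)/2) = 31.
  m_3 = 2*31 - 31 = 31, d_3 = (1087 - 31^2)/2 = 126/2 = 63, a_3 = floor((32 + 31)/63) = 1.
  m_4 = 63*1 - 31 = 32, d_4 = (1087 - 32^2)/63 = 63/63 = 1, a_4 = floor((32 + 32)/1) = 64.
  m_5 = 1*64 - 32 = 32, d_5 = (1087 - 32^2)/1 = 63/1 = 63: (m_5, d_5) = (m_1, d_1) = (32, 63), so from here the quotients repeat a_1, ..., a_4; the period length is 4.
Hence the expansion of sqrt(1087) is a_0 = 32 followed by the repeating block 1, 31, 1, 64 (period 4).

[32; (1, 31, 1, 64)]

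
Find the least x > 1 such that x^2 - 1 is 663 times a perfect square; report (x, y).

(x, y) = (103, 4)

First expand sqrt(663) as a continued fraction. With x_i = (sqrt(663) + m_i)/d_i and (m_0, d_0) = (0, 1): a_0 = floor(sqrt(663)) = 25, since 25^2 = 625 <= 663 < 676 = 26^2.
Iterate m_{i+1} = d_i*a_i - m_i, d_{i+1} = (663 - m_{i+1}^2)/d_i, a_{i+1} = floor((a_0 + m_{i+1})/d_{i+1}):
  m_1 = 1*25 - 0 = 25, d_1 = (663 - 25^2)/1 = 38/1 = 38, a_1 = floor((25 + 25)/38) = 1.
  m_2 = 38*1 - 25 = 13, d_2 = (663 - 13^2)/38 = 494/38 = 13, a_2 = floor((25 + 13)/13) = 2.
  m_3 = 13*2 - 13 = 13, d_3 = (663 - 13^2)/13 = 494/13 = 38, a_3 = floor((25 + 13)/38) = 1.
  m_4 = 38*1 - 13 = 25, d_4 = (663 - 25^2)/38 = 38/38 = 1, a_4 = floor((25 + 25)/1) = 50.
  m_5 = 1*50 - 25 = 25, d_5 = (663 - 25^2)/1 = 38/1 = 38: (m_5, d_5) = (m_1, d_1) = (25, 38), so from here the quotients repeat a_1, ..., a_4; the period length is 4.
So sqrt(663) = [25; (1, 2, 1, 50)] with period length k = 4.
k is even, so the fundamental solution of x^2 - 663y^2 = 1 is (p_{k-1}, q_{k-1}) = (p_3, q_3); compute convergents through index 3.
Convergents (p_i = a_i*p_{i-1} + p_{i-2}, q_i = a_i*q_{i-1} + q_{i-2} with p_{-2}=0, p_{-1}=1, q_{-2}=1, q_{-1}=0):
  i=0: a_0=25, p_0 = 25*1 + 0 = 25, q_0 = 25*0 + 1 = 1.
  i=1: a_1=1, p_1 = 1*25 + 1 = 26, q_1 = 1*1 + 0 = 1.
  i=2: a_2=2, p_2 = 2*26 + 25 = 77, q_2 = 2*1 + 1 = 3.
  i=3: a_3=1, p_3 = 1*77 + 26 = 103, q_3 = 1*3 + 1 = 4.
Check: 103^2 - 663*4^2 = 10609 - 10608 = 1, so (x, y) = (103, 4) solves the equation, and by the theorem it is the least positive solution.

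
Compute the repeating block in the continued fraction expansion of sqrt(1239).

[35; (5, 70)]

Write x_i = (sqrt(1239) + m_i)/d_i with (m_0, d_0) = (0, 1). a_0 = floor(sqrt(1239)) = 35, since 35^2 = 1225 <= 1239 < 1296 = 36^2.
Iterate m_{i+1} = d_i*a_i - m_i, d_{i+1} = (1239 - m_{i+1}^2)/d_i, a_{i+1} = floor((a_0 + m_{i+1})/d_{i+1}):
  m_1 = 1*35 - 0 = 35, d_1 = (1239 - 35^2)/1 = 14/1 = 14, a_1 = floor((35 + 35)/14) = 5.
  m_2 = 14*5 - 35 = 35, d_2 = (1239 - 35^2)/14 = 14/14 = 1, a_2 = floor((35 + 35)/1) = 70.
  m_3 = 1*70 - 35 = 35, d_3 = (1239 - 35^2)/1 = 14/1 = 14: (m_3, d_3) = (m_1, d_1) = (35, 14), so from here the quotients repeat a_1, a_2; the period length is 2.
Hence the expansion of sqrt(1239) is a_0 = 35 followed by the repeating block 5, 70 (period 2).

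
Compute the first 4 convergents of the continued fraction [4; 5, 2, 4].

Using the convergent recurrence p_i = a_i*p_{i-1} + p_{i-2}, q_i = a_i*q_{i-1} + q_{i-2} with p_{-2}=0, p_{-1}=1, q_{-2}=1, q_{-1}=0:
  i=0: a_0=4, p_0 = 4*1 + 0 = 4, q_0 = 4*0 + 1 = 1.
  i=1: a_1=5, p_1 = 5*4 + 1 = 21, q_1 = 5*1 + 0 = 5.
  i=2: a_2=2, p_2 = 2*21 + 4 = 46, q_2 = 2*5 + 1 = 11.
  i=3: a_3=4, p_3 = 4*46 + 21 = 205, q_3 = 4*11 + 5 = 49.

4/1, 21/5, 46/11, 205/49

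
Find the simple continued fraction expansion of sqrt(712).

Write x_i = (sqrt(712) + m_i)/d_i with (m_0, d_0) = (0, 1). a_0 = floor(sqrt(712)) = 26, since 26^2 = 676 <= 712 < 729 = 27^2.
Iterate m_{i+1} = d_i*a_i - m_i, d_{i+1} = (712 - m_{i+1}^2)/d_i, a_{i+1} = floor((a_0 + m_{i+1})/d_{i+1}):
  m_1 = 1*26 - 0 = 26, d_1 = (712 - 26^2)/1 = 36/1 = 36, a_1 = floor((26 + 26)/36) = 1.
  m_2 = 36*1 - 26 = 10, d_2 = (712 - 10^2)/36 = 612/36 = 17, a_2 = floor((26 + 10)/17) = 2.
  m_3 = 17*2 - 10 = 24, d_3 = (712 - 24^2)/17 = 136/17 = 8, a_3 = floor((26 + 24)/8) = 6.
  m_4 = 8*6 - 24 = 24, d_4 = (712 - 24^2)/8 = 136/8 = 17, a_4 = floor((26 + 24)/17) = 2.
  m_5 = 17*2 - 24 = 10, d_5 = (712 - 10^2)/17 = 612/17 = 36, a_5 = floor((26 + 10)/36) = 1.
  m_6 = 36*1 - 10 = 26, d_6 = (712 - 26^2)/36 = 36/36 = 1, a_6 = floor((26 + 26)/1) = 52.
  m_7 = 1*52 - 26 = 26, d_7 = (712 - 26^2)/1 = 36/1 = 36: (m_7, d_7) = (m_1, d_1) = (26, 36), so from here the quotients repeat a_1, ..., a_6; the period length is 6.
Hence the expansion of sqrt(712) is a_0 = 26 followed by the repeating block 1, 2, 6, 2, 1, 52 (period 6).

[26; (1, 2, 6, 2, 1, 52)]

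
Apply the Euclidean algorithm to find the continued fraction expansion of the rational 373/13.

Run the Euclidean algorithm on 373 and 13; the successive quotients are the partial quotients a_0, a_1, ... (each step inverts the fractional part left over by the previous one):
  373 = 28*13 + 9, so a_0 = 28.
  13 = 1*9 + 4, so a_1 = 1.
  9 = 2*4 + 1, so a_2 = 2.
  4 = 4*1 + 0, so a_3 = 4.
The remainder reaches 0 after 4 divisions, so the expansion has 4 partial quotients, read off in order.

[28; 1, 2, 4]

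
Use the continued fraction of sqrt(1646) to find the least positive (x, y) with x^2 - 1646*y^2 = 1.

First expand sqrt(1646) as a continued fraction. With x_i = (sqrt(1646) + m_i)/d_i and (m_0, d_0) = (0, 1): a_0 = floor(sqrt(1646)) = 40, since 40^2 = 1600 <= 1646 < 1681 = 41^2.
Iterate m_{i+1} = d_i*a_i - m_i, d_{i+1} = (1646 - m_{i+1}^2)/d_i, a_{i+1} = floor((a_0 + m_{i+1})/d_{i+1}):
  m_1 = 1*40 - 0 = 40, d_1 = (1646 - 40^2)/1 = 46/1 = 46, a_1 = floor((40 + 40)/46) = 1.
  m_2 = 46*1 - 40 = 6, d_2 = (1646 - 6^2)/46 = 1610/46 = 35, a_2 = floor((40 + 6)/35) = 1.
  m_3 = 35*1 - 6 = 29, d_3 = (1646 - 29^2)/35 = 805/35 = 23, a_3 = floor((40 + 29)/23) = 3.
  m_4 = 23*3 - 29 = 40, d_4 = (1646 - 40^2)/23 = 46/23 = 2, a_4 = floor((40 + 40)/2) = 40.
  m_5 = 2*40 - 40 = 40, d_5 = (1646 - 40^2)/2 = 46/2 = 23, a_5 = floor((40 + 40)/23) = 3.
  m_6 = 23*3 - 40 = 29, d_6 = (1646 - 29^2)/23 = 805/23 = 35, a_6 = floor((40 + 29)/35) = 1.
  m_7 = 35*1 - 29 = 6, d_7 = (1646 - 6^2)/35 = 1610/35 = 46, a_7 = floor((40 + 6)/46) = 1.
  m_8 = 46*1 - 6 = 40, d_8 = (1646 - 40^2)/46 = 46/46 = 1, a_8 = floor((40 + 40)/1) = 80.
  m_9 = 1*80 - 40 = 40, d_9 = (1646 - 40^2)/1 = 46/1 = 46: (m_9, d_9) = (m_1, d_1) = (40, 46), so from here the quotients repeat a_1, ..., a_8; the period length is 8.
So sqrt(1646) = [40; (1, 1, 3, 40, 3, 1, 1, 80)] with period length k = 8.
k is even, so the fundamental solution of x^2 - 1646y^2 = 1 is (p_{k-1}, q_{k-1}) = (p_7, q_7); compute convergents through index 7.
Convergents (p_i = a_i*p_{i-1} + p_{i-2}, q_i = a_i*q_{i-1} + q_{i-2} with p_{-2}=0, p_{-1}=1, q_{-2}=1, q_{-1}=0):
  i=0: a_0=40, p_0 = 40*1 + 0 = 40, q_0 = 40*0 + 1 = 1.
  i=1: a_1=1, p_1 = 1*40 + 1 = 41, q_1 = 1*1 + 0 = 1.
  i=2: a_2=1, p_2 = 1*41 + 40 = 81, q_2 = 1*1 + 1 = 2.
  i=3: a_3=3, p_3 = 3*81 + 41 = 284, q_3 = 3*2 + 1 = 7.
  i=4: a_4=40, p_4 = 40*284 + 81 = 11441, q_4 = 40*7 + 2 = 282.
  i=5: a_5=3, p_5 = 3*11441 + 284 = 34607, q_5 = 3*282 + 7 = 853.
  i=6: a_6=1, p_6 = 1*34607 + 11441 = 46048, q_6 = 1*853 + 282 = 1135.
  i=7: a_7=1, p_7 = 1*46048 + 34607 = 80655, q_7 = 1*1135 + 853 = 1988.
Check: 80655^2 - 1646*1988^2 = 6505229025 - 6505229024 = 1, so (x, y) = (80655, 1988) solves the equation, and by the theorem it is the least positive solution.

(x, y) = (80655, 1988)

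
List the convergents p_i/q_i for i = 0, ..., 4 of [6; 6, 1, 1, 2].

6/1, 37/6, 43/7, 80/13, 203/33

Using the convergent recurrence p_i = a_i*p_{i-1} + p_{i-2}, q_i = a_i*q_{i-1} + q_{i-2} with p_{-2}=0, p_{-1}=1, q_{-2}=1, q_{-1}=0:
  i=0: a_0=6, p_0 = 6*1 + 0 = 6, q_0 = 6*0 + 1 = 1.
  i=1: a_1=6, p_1 = 6*6 + 1 = 37, q_1 = 6*1 + 0 = 6.
  i=2: a_2=1, p_2 = 1*37 + 6 = 43, q_2 = 1*6 + 1 = 7.
  i=3: a_3=1, p_3 = 1*43 + 37 = 80, q_3 = 1*7 + 6 = 13.
  i=4: a_4=2, p_4 = 2*80 + 43 = 203, q_4 = 2*13 + 7 = 33.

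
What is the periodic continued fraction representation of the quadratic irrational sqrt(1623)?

Write x_i = (sqrt(1623) + m_i)/d_i with (m_0, d_0) = (0, 1). a_0 = floor(sqrt(1623)) = 40, since 40^2 = 1600 <= 1623 < 1681 = 41^2.
Iterate m_{i+1} = d_i*a_i - m_i, d_{i+1} = (1623 - m_{i+1}^2)/d_i, a_{i+1} = floor((a_0 + m_{i+1})/d_{i+1}):
  m_1 = 1*40 - 0 = 40, d_1 = (1623 - 40^2)/1 = 23/1 = 23, a_1 = floor((40 + 40)/23) = 3.
  m_2 = 23*3 - 40 = 29, d_2 = (1623 - 29^2)/23 = 782/23 = 34, a_2 = floor((40 + 29)/34) = 2.
  m_3 = 34*2 - 29 = 39, d_3 = (1623 - 39^2)/34 = 102/34 = 3, a_3 = floor((40 + 39)/3) = 26.
  m_4 = 3*26 - 39 = 39, d_4 = (1623 - 39^2)/3 = 102/3 = 34, a_4 = floor((40 + 39)/34) = 2.
  m_5 = 34*2 - 39 = 29, d_5 = (1623 - 29^2)/34 = 782/34 = 23, a_5 = floor((40 + 29)/23) = 3.
  m_6 = 23*3 - 29 = 40, d_6 = (1623 - 40^2)/23 = 23/23 = 1, a_6 = floor((40 + 40)/1) = 80.
  m_7 = 1*80 - 40 = 40, d_7 = (1623 - 40^2)/1 = 23/1 = 23: (m_7, d_7) = (m_1, d_1) = (40, 23), so from here the quotients repeat a_1, ..., a_6; the period length is 6.
Hence the expansion of sqrt(1623) is a_0 = 40 followed by the repeating block 3, 2, 26, 2, 3, 80 (period 6).

[40; (3, 2, 26, 2, 3, 80)]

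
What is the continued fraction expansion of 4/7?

[0; 1, 1, 3]

Run the Euclidean algorithm on 4 and 7; the successive quotients are the partial quotients a_0, a_1, ... (each step inverts the fractional part left over by the previous one):
  4 = 0*7 + 4, so a_0 = 0.
  7 = 1*4 + 3, so a_1 = 1.
  4 = 1*3 + 1, so a_2 = 1.
  3 = 3*1 + 0, so a_3 = 3.
The remainder reaches 0 after 4 divisions, so the expansion has 4 partial quotients, read off in order.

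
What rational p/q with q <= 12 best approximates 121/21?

23/4

Expand x = 121/21 as a continued fraction with the Euclidean algorithm:
  121 = 5*21 + 16, so a_0 = 5.
  21 = 1*16 + 5, so a_1 = 1.
  16 = 3*5 + 1, so a_2 = 3.
  5 = 5*1 + 0, so a_3 = 5.
so x = [5; 1, 3, 5].
Convergents (p_i = a_i*p_{i-1} + p_{i-2}, q_i = a_i*q_{i-1} + q_{i-2} with p_{-2}=0, p_{-1}=1, q_{-2}=1, q_{-1}=0), until the denominator exceeds 12:
  i=0: a_0=5, p_0 = 5*1 + 0 = 5, q_0 = 5*0 + 1 = 1.
  i=1: a_1=1, p_1 = 1*5 + 1 = 6, q_1 = 1*1 + 0 = 1.
  i=2: a_2=3, p_2 = 3*6 + 5 = 23, q_2 = 3*1 + 1 = 4.
  i=3: a_3=5, p_3 = 5*23 + 6 = 121, q_3 = 5*4 + 1 = 21.
q_3 = 21 > 12, so the last convergent with denominator <= 12 is p_2/q_2 = 23/4.
The closest fraction with denominator <= 12 is either p_2/q_2 or the intermediate fraction (k*p_2 + p_1)/(k*q_2 + q_1) with the largest k >= 1 whose denominator stays <= 12; these approach x as k grows, and every other convergent or intermediate fraction in range is farther away.
Largest k: floor((12 - q_1)/q_2) = floor((12 - 1)/4) = 2.
That gives (2*23 + 6)/(2*4 + 1) = 52/9.
Compare the errors: |x - 23/4| = |121*4 - 23*21|/(21*4) = 1/84, and |x - 52/9| = |121*9 - 52*21|/(21*9) = 3/189.
Cross-multiplying, 1*189 = 189 < 252 = 3*84, so 1/84 is smaller: the convergent 23/4 is closer to x than 52/9.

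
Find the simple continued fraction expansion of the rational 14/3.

Run the Euclidean algorithm on 14 and 3; the successive quotients are the partial quotients a_0, a_1, ... (each step inverts the fractional part left over by the previous one):
  14 = 4*3 + 2, so a_0 = 4.
  3 = 1*2 + 1, so a_1 = 1.
  2 = 2*1 + 0, so a_2 = 2.
The remainder reaches 0 after 3 divisions, so the expansion has 3 partial quotients, read off in order.

[4; 1, 2]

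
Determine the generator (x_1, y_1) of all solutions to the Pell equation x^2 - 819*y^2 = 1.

First expand sqrt(819) as a continued fraction. With x_i = (sqrt(819) + m_i)/d_i and (m_0, d_0) = (0, 1): a_0 = floor(sqrt(819)) = 28, since 28^2 = 784 <= 819 < 841 = 29^2.
Iterate m_{i+1} = d_i*a_i - m_i, d_{i+1} = (819 - m_{i+1}^2)/d_i, a_{i+1} = floor((a_0 + m_{i+1})/d_{i+1}):
  m_1 = 1*28 - 0 = 28, d_1 = (819 - 28^2)/1 = 35/1 = 35, a_1 = floor((28 + 28)/35) = 1.
  m_2 = 35*1 - 28 = 7, d_2 = (819 - 7^2)/35 = 770/35 = 22, a_2 = floor((28 + 7)/22) = 1.
  m_3 = 22*1 - 7 = 15, d_3 = (819 - 15^2)/22 = 594/22 = 27, a_3 = floor((28 + 15)/27) = 1.
  m_4 = 27*1 - 15 = 12, d_4 = (819 - 12^2)/27 = 675/27 = 25, a_4 = floor((28 + 12)/25) = 1.
  m_5 = 25*1 - 12 = 13, d_5 = (819 - 13^2)/25 = 650/25 = 26, a_5 = floor((28 + 13)/26) = 1.
  m_6 = 26*1 - 13 = 13, d_6 = (819 - 13^2)/26 = 650/26 = 25, a_6 = floor((28 + 13)/25) = 1.
  m_7 = 25*1 - 13 = 12, d_7 = (819 - 12^2)/25 = 675/25 = 27, a_7 = floor((28 + 12)/27) = 1.
  m_8 = 27*1 - 12 = 15, d_8 = (819 - 15^2)/27 = 594/27 = 22, a_8 = floor((28 + 15)/22) = 1.
  m_9 = 22*1 - 15 = 7, d_9 = (819 - 7^2)/22 = 770/22 = 35, a_9 = floor((28 + 7)/35) = 1.
  m_10 = 35*1 - 7 = 28, d_10 = (819 - 28^2)/35 = 35/35 = 1, a_10 = floor((28 + 28)/1) = 56.
  m_11 = 1*56 - 28 = 28, d_11 = (819 - 28^2)/1 = 35/1 = 35: (m_11, d_11) = (m_1, d_1) = (28, 35), so from here the quotients repeat a_1, ..., a_10; the period length is 10.
So sqrt(819) = [28; (1, 1, 1, 1, 1, 1, 1, 1, 1, 56)] with period length k = 10.
k is even, so the fundamental solution of x^2 - 819y^2 = 1 is (p_{k-1}, q_{k-1}) = (p_9, q_9); compute convergents through index 9.
Convergents (p_i = a_i*p_{i-1} + p_{i-2}, q_i = a_i*q_{i-1} + q_{i-2} with p_{-2}=0, p_{-1}=1, q_{-2}=1, q_{-1}=0):
  i=0: a_0=28, p_0 = 28*1 + 0 = 28, q_0 = 28*0 + 1 = 1.
  i=1: a_1=1, p_1 = 1*28 + 1 = 29, q_1 = 1*1 + 0 = 1.
  i=2: a_2=1, p_2 = 1*29 + 28 = 57, q_2 = 1*1 + 1 = 2.
  i=3: a_3=1, p_3 = 1*57 + 29 = 86, q_3 = 1*2 + 1 = 3.
  i=4: a_4=1, p_4 = 1*86 + 57 = 143, q_4 = 1*3 + 2 = 5.
  i=5: a_5=1, p_5 = 1*143 + 86 = 229, q_5 = 1*5 + 3 = 8.
  i=6: a_6=1, p_6 = 1*229 + 143 = 372, q_6 = 1*8 + 5 = 13.
  i=7: a_7=1, p_7 = 1*372 + 229 = 601, q_7 = 1*13 + 8 = 21.
  i=8: a_8=1, p_8 = 1*601 + 372 = 973, q_8 = 1*21 + 13 = 34.
  i=9: a_9=1, p_9 = 1*973 + 601 = 1574, q_9 = 1*34 + 21 = 55.
Check: 1574^2 - 819*55^2 = 2477476 - 2477475 = 1, so (x, y) = (1574, 55) solves the equation, and by the theorem it is the least positive solution.

(x, y) = (1574, 55)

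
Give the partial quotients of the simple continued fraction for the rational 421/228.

[1; 1, 5, 1, 1, 17]

Run the Euclidean algorithm on 421 and 228; the successive quotients are the partial quotients a_0, a_1, ... (each step inverts the fractional part left over by the previous one):
  421 = 1*228 + 193, so a_0 = 1.
  228 = 1*193 + 35, so a_1 = 1.
  193 = 5*35 + 18, so a_2 = 5.
  35 = 1*18 + 17, so a_3 = 1.
  18 = 1*17 + 1, so a_4 = 1.
  17 = 17*1 + 0, so a_5 = 17.
The remainder reaches 0 after 6 divisions, so the expansion has 6 partial quotients, read off in order.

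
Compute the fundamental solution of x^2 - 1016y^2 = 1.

First expand sqrt(1016) as a continued fraction. With x_i = (sqrt(1016) + m_i)/d_i and (m_0, d_0) = (0, 1): a_0 = floor(sqrt(1016)) = 31, since 31^2 = 961 <= 1016 < 1024 = 32^2.
Iterate m_{i+1} = d_i*a_i - m_i, d_{i+1} = (1016 - m_{i+1}^2)/d_i, a_{i+1} = floor((a_0 + m_{i+1})/d_{i+1}):
  m_1 = 1*31 - 0 = 31, d_1 = (1016 - 31^2)/1 = 55/1 = 55, a_1 = floor((31 + 31)/55) = 1.
  m_2 = 55*1 - 31 = 24, d_2 = (1016 - 24^2)/55 = 440/55 = 8, a_2 = floor((31 + 24)/8) = 6.
  m_3 = 8*6 - 24 = 24, d_3 = (1016 - 24^2)/8 = 440/8 = 55, a_3 = floor((31 + 24)/55) = 1.
  m_4 = 55*1 - 24 = 31, d_4 = (1016 - 31^2)/55 = 55/55 = 1, a_4 = floor((31 + 31)/1) = 62.
  m_5 = 1*62 - 31 = 31, d_5 = (1016 - 31^2)/1 = 55/1 = 55: (m_5, d_5) = (m_1, d_1) = (31, 55), so from here the quotients repeat a_1, ..., a_4; the period length is 4.
So sqrt(1016) = [31; (1, 6, 1, 62)] with period length k = 4.
k is even, so the fundamental solution of x^2 - 1016y^2 = 1 is (p_{k-1}, q_{k-1}) = (p_3, q_3); compute convergents through index 3.
Convergents (p_i = a_i*p_{i-1} + p_{i-2}, q_i = a_i*q_{i-1} + q_{i-2} with p_{-2}=0, p_{-1}=1, q_{-2}=1, q_{-1}=0):
  i=0: a_0=31, p_0 = 31*1 + 0 = 31, q_0 = 31*0 + 1 = 1.
  i=1: a_1=1, p_1 = 1*31 + 1 = 32, q_1 = 1*1 + 0 = 1.
  i=2: a_2=6, p_2 = 6*32 + 31 = 223, q_2 = 6*1 + 1 = 7.
  i=3: a_3=1, p_3 = 1*223 + 32 = 255, q_3 = 1*7 + 1 = 8.
Check: 255^2 - 1016*8^2 = 65025 - 65024 = 1, so (x, y) = (255, 8) solves the equation, and by the theorem it is the least positive solution.

(x, y) = (255, 8)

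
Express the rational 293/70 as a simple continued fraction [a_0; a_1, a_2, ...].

Run the Euclidean algorithm on 293 and 70; the successive quotients are the partial quotients a_0, a_1, ... (each step inverts the fractional part left over by the previous one):
  293 = 4*70 + 13, so a_0 = 4.
  70 = 5*13 + 5, so a_1 = 5.
  13 = 2*5 + 3, so a_2 = 2.
  5 = 1*3 + 2, so a_3 = 1.
  3 = 1*2 + 1, so a_4 = 1.
  2 = 2*1 + 0, so a_5 = 2.
The remainder reaches 0 after 6 divisions, so the expansion has 6 partial quotients, read off in order.

[4; 5, 2, 1, 1, 2]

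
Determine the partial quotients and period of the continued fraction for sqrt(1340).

[36; (1, 1, 1, 1, 6, 18, 6, 1, 1, 1, 1, 72)]

Write x_i = (sqrt(1340) + m_i)/d_i with (m_0, d_0) = (0, 1). a_0 = floor(sqrt(1340)) = 36, since 36^2 = 1296 <= 1340 < 1369 = 37^2.
Iterate m_{i+1} = d_i*a_i - m_i, d_{i+1} = (1340 - m_{i+1}^2)/d_i, a_{i+1} = floor((a_0 + m_{i+1})/d_{i+1}):
  m_1 = 1*36 - 0 = 36, d_1 = (1340 - 36^2)/1 = 44/1 = 44, a_1 = floor((36 + 36)/44) = 1.
  m_2 = 44*1 - 36 = 8, d_2 = (1340 - 8^2)/44 = 1276/44 = 29, a_2 = floor((36 + 8)/29) = 1.
  m_3 = 29*1 - 8 = 21, d_3 = (1340 - 21^2)/29 = 899/29 = 31, a_3 = floor((36 + 21)/31) = 1.
  m_4 = 31*1 - 21 = 10, d_4 = (1340 - 10^2)/31 = 1240/31 = 40, a_4 = floor((36 + 10)/40) = 1.
  m_5 = 40*1 - 10 = 30, d_5 = (1340 - 30^2)/40 = 440/40 = 11, a_5 = floor((36 + 30)/11) = 6.
  m_6 = 11*6 - 30 = 36, d_6 = (1340 - 36^2)/11 = 44/11 = 4, a_6 = floor((36 + 36)/4) = 18.
  m_7 = 4*18 - 36 = 36, d_7 = (1340 - 36^2)/4 = 44/4 = 11, a_7 = floor((36 + 36)/11) = 6.
  m_8 = 11*6 - 36 = 30, d_8 = (1340 - 30^2)/11 = 440/11 = 40, a_8 = floor((36 + 30)/40) = 1.
  m_9 = 40*1 - 30 = 10, d_9 = (1340 - 10^2)/40 = 1240/40 = 31, a_9 = floor((36 + 10)/31) = 1.
  m_10 = 31*1 - 10 = 21, d_10 = (1340 - 21^2)/31 = 899/31 = 29, a_10 = floor((36 + 21)/29) = 1.
  m_11 = 29*1 - 21 = 8, d_11 = (1340 - 8^2)/29 = 1276/29 = 44, a_11 = floor((36 + 8)/44) = 1.
  m_12 = 44*1 - 8 = 36, d_12 = (1340 - 36^2)/44 = 44/44 = 1, a_12 = floor((36 + 36)/1) = 72.
  m_13 = 1*72 - 36 = 36, d_13 = (1340 - 36^2)/1 = 44/1 = 44: (m_13, d_13) = (m_1, d_1) = (36, 44), so from here the quotients repeat a_1, ..., a_12; the period length is 12.
Hence the expansion of sqrt(1340) is a_0 = 36 followed by the repeating block 1, 1, 1, 1, 6, 18, 6, 1, 1, 1, 1, 72 (period 12).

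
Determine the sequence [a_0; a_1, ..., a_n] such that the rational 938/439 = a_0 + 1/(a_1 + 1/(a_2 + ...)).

[2; 7, 3, 6, 3]

Run the Euclidean algorithm on 938 and 439; the successive quotients are the partial quotients a_0, a_1, ... (each step inverts the fractional part left over by the previous one):
  938 = 2*439 + 60, so a_0 = 2.
  439 = 7*60 + 19, so a_1 = 7.
  60 = 3*19 + 3, so a_2 = 3.
  19 = 6*3 + 1, so a_3 = 6.
  3 = 3*1 + 0, so a_4 = 3.
The remainder reaches 0 after 5 divisions, so the expansion has 5 partial quotients, read off in order.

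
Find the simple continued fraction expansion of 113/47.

Run the Euclidean algorithm on 113 and 47; the successive quotients are the partial quotients a_0, a_1, ... (each step inverts the fractional part left over by the previous one):
  113 = 2*47 + 19, so a_0 = 2.
  47 = 2*19 + 9, so a_1 = 2.
  19 = 2*9 + 1, so a_2 = 2.
  9 = 9*1 + 0, so a_3 = 9.
The remainder reaches 0 after 4 divisions, so the expansion has 4 partial quotients, read off in order.

[2; 2, 2, 9]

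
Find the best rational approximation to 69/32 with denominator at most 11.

Expand x = 69/32 as a continued fraction with the Euclidean algorithm:
  69 = 2*32 + 5, so a_0 = 2.
  32 = 6*5 + 2, so a_1 = 6.
  5 = 2*2 + 1, so a_2 = 2.
  2 = 2*1 + 0, so a_3 = 2.
so x = [2; 6, 2, 2].
Convergents (p_i = a_i*p_{i-1} + p_{i-2}, q_i = a_i*q_{i-1} + q_{i-2} with p_{-2}=0, p_{-1}=1, q_{-2}=1, q_{-1}=0), until the denominator exceeds 11:
  i=0: a_0=2, p_0 = 2*1 + 0 = 2, q_0 = 2*0 + 1 = 1.
  i=1: a_1=6, p_1 = 6*2 + 1 = 13, q_1 = 6*1 + 0 = 6.
  i=2: a_2=2, p_2 = 2*13 + 2 = 28, q_2 = 2*6 + 1 = 13.
q_2 = 13 > 11, so the last convergent with denominator <= 11 is p_1/q_1 = 13/6.
The closest fraction with denominator <= 11 is either p_1/q_1 or the intermediate fraction (k*p_1 + p_0)/(k*q_1 + q_0) with the largest k >= 1 whose denominator stays <= 11; these approach x as k grows, and every other convergent or intermediate fraction in range is farther away.
Largest k: floor((11 - q_0)/q_1) = floor((11 - 1)/6) = 1.
That gives (1*13 + 2)/(1*6 + 1) = 15/7.
Compare the errors: |x - 13/6| = |69*6 - 13*32|/(32*6) = 2/192, and |x - 15/7| = |69*7 - 15*32|/(32*7) = 3/224.
Cross-multiplying, 2*224 = 448 < 576 = 3*192, so 2/192 is smaller: the convergent 13/6 is closer to x than 15/7.

13/6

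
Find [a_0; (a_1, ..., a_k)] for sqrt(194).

[13; (1, 12, 1, 26)]

Write x_i = (sqrt(194) + m_i)/d_i with (m_0, d_0) = (0, 1). a_0 = floor(sqrt(194)) = 13, since 13^2 = 169 <= 194 < 196 = 14^2.
Iterate m_{i+1} = d_i*a_i - m_i, d_{i+1} = (194 - m_{i+1}^2)/d_i, a_{i+1} = floor((a_0 + m_{i+1})/d_{i+1}):
  m_1 = 1*13 - 0 = 13, d_1 = (194 - 13^2)/1 = 25/1 = 25, a_1 = floor((13 + 13)/25) = 1.
  m_2 = 25*1 - 13 = 12, d_2 = (194 - 12^2)/25 = 50/25 = 2, a_2 = floor((13 + 12)/2) = 12.
  m_3 = 2*12 - 12 = 12, d_3 = (194 - 12^2)/2 = 50/2 = 25, a_3 = floor((13 + 12)/25) = 1.
  m_4 = 25*1 - 12 = 13, d_4 = (194 - 13^2)/25 = 25/25 = 1, a_4 = floor((13 + 13)/1) = 26.
  m_5 = 1*26 - 13 = 13, d_5 = (194 - 13^2)/1 = 25/1 = 25: (m_5, d_5) = (m_1, d_1) = (13, 25), so from here the quotients repeat a_1, ..., a_4; the period length is 4.
Hence the expansion of sqrt(194) is a_0 = 13 followed by the repeating block 1, 12, 1, 26 (period 4).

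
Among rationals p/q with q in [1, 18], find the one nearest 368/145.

Expand x = 368/145 as a continued fraction with the Euclidean algorithm:
  368 = 2*145 + 78, so a_0 = 2.
  145 = 1*78 + 67, so a_1 = 1.
  78 = 1*67 + 11, so a_2 = 1.
  67 = 6*11 + 1, so a_3 = 6.
  11 = 11*1 + 0, so a_4 = 11.
so x = [2; 1, 1, 6, 11].
Convergents (p_i = a_i*p_{i-1} + p_{i-2}, q_i = a_i*q_{i-1} + q_{i-2} with p_{-2}=0, p_{-1}=1, q_{-2}=1, q_{-1}=0), until the denominator exceeds 18:
  i=0: a_0=2, p_0 = 2*1 + 0 = 2, q_0 = 2*0 + 1 = 1.
  i=1: a_1=1, p_1 = 1*2 + 1 = 3, q_1 = 1*1 + 0 = 1.
  i=2: a_2=1, p_2 = 1*3 + 2 = 5, q_2 = 1*1 + 1 = 2.
  i=3: a_3=6, p_3 = 6*5 + 3 = 33, q_3 = 6*2 + 1 = 13.
  i=4: a_4=11, p_4 = 11*33 + 5 = 368, q_4 = 11*13 + 2 = 145.
q_4 = 145 > 18, so the last convergent with denominator <= 18 is p_3/q_3 = 33/13.
The closest fraction with denominator <= 18 is either p_3/q_3 or the intermediate fraction (k*p_3 + p_2)/(k*q_3 + q_2) with the largest k >= 1 whose denominator stays <= 18; these approach x as k grows, and every other convergent or intermediate fraction in range is farther away.
Largest k: floor((18 - q_2)/q_3) = floor((18 - 2)/13) = 1.
That gives (1*33 + 5)/(1*13 + 2) = 38/15.
Compare the errors: |x - 33/13| = |368*13 - 33*145|/(145*13) = 1/1885, and |x - 38/15| = |368*15 - 38*145|/(145*15) = 10/2175.
Cross-multiplying, 1*2175 = 2175 < 18850 = 10*1885, so 1/1885 is smaller: the convergent 33/13 is closer to x than 38/15.

33/13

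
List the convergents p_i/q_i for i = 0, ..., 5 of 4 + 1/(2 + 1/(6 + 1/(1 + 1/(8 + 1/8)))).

Using the convergent recurrence p_i = a_i*p_{i-1} + p_{i-2}, q_i = a_i*q_{i-1} + q_{i-2} with p_{-2}=0, p_{-1}=1, q_{-2}=1, q_{-1}=0:
  i=0: a_0=4, p_0 = 4*1 + 0 = 4, q_0 = 4*0 + 1 = 1.
  i=1: a_1=2, p_1 = 2*4 + 1 = 9, q_1 = 2*1 + 0 = 2.
  i=2: a_2=6, p_2 = 6*9 + 4 = 58, q_2 = 6*2 + 1 = 13.
  i=3: a_3=1, p_3 = 1*58 + 9 = 67, q_3 = 1*13 + 2 = 15.
  i=4: a_4=8, p_4 = 8*67 + 58 = 594, q_4 = 8*15 + 13 = 133.
  i=5: a_5=8, p_5 = 8*594 + 67 = 4819, q_5 = 8*133 + 15 = 1079.

4/1, 9/2, 58/13, 67/15, 594/133, 4819/1079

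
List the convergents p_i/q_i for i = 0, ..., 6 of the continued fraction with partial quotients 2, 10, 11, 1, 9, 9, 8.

Using the convergent recurrence p_i = a_i*p_{i-1} + p_{i-2}, q_i = a_i*q_{i-1} + q_{i-2} with p_{-2}=0, p_{-1}=1, q_{-2}=1, q_{-1}=0:
  i=0: a_0=2, p_0 = 2*1 + 0 = 2, q_0 = 2*0 + 1 = 1.
  i=1: a_1=10, p_1 = 10*2 + 1 = 21, q_1 = 10*1 + 0 = 10.
  i=2: a_2=11, p_2 = 11*21 + 2 = 233, q_2 = 11*10 + 1 = 111.
  i=3: a_3=1, p_3 = 1*233 + 21 = 254, q_3 = 1*111 + 10 = 121.
  i=4: a_4=9, p_4 = 9*254 + 233 = 2519, q_4 = 9*121 + 111 = 1200.
  i=5: a_5=9, p_5 = 9*2519 + 254 = 22925, q_5 = 9*1200 + 121 = 10921.
  i=6: a_6=8, p_6 = 8*22925 + 2519 = 185919, q_6 = 8*10921 + 1200 = 88568.

2/1, 21/10, 233/111, 254/121, 2519/1200, 22925/10921, 185919/88568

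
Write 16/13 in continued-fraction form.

Run the Euclidean algorithm on 16 and 13; the successive quotients are the partial quotients a_0, a_1, ... (each step inverts the fractional part left over by the previous one):
  16 = 1*13 + 3, so a_0 = 1.
  13 = 4*3 + 1, so a_1 = 4.
  3 = 3*1 + 0, so a_2 = 3.
The remainder reaches 0 after 3 divisions, so the expansion has 3 partial quotients, read off in order.

[1; 4, 3]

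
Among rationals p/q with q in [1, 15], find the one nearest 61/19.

45/14

Expand x = 61/19 as a continued fraction with the Euclidean algorithm:
  61 = 3*19 + 4, so a_0 = 3.
  19 = 4*4 + 3, so a_1 = 4.
  4 = 1*3 + 1, so a_2 = 1.
  3 = 3*1 + 0, so a_3 = 3.
so x = [3; 4, 1, 3].
Convergents (p_i = a_i*p_{i-1} + p_{i-2}, q_i = a_i*q_{i-1} + q_{i-2} with p_{-2}=0, p_{-1}=1, q_{-2}=1, q_{-1}=0), until the denominator exceeds 15:
  i=0: a_0=3, p_0 = 3*1 + 0 = 3, q_0 = 3*0 + 1 = 1.
  i=1: a_1=4, p_1 = 4*3 + 1 = 13, q_1 = 4*1 + 0 = 4.
  i=2: a_2=1, p_2 = 1*13 + 3 = 16, q_2 = 1*4 + 1 = 5.
  i=3: a_3=3, p_3 = 3*16 + 13 = 61, q_3 = 3*5 + 4 = 19.
q_3 = 19 > 15, so the last convergent with denominator <= 15 is p_2/q_2 = 16/5.
The closest fraction with denominator <= 15 is either p_2/q_2 or the intermediate fraction (k*p_2 + p_1)/(k*q_2 + q_1) with the largest k >= 1 whose denominator stays <= 15; these approach x as k grows, and every other convergent or intermediate fraction in range is farther away.
Largest k: floor((15 - q_1)/q_2) = floor((15 - 4)/5) = 2.
That gives (2*16 + 13)/(2*5 + 4) = 45/14.
Compare the errors: |x - 16/5| = |61*5 - 16*19|/(19*5) = 1/95, and |x - 45/14| = |61*14 - 45*19|/(19*14) = 1/266.
Cross-multiplying, 1*95 = 95 < 266 = 1*266, so 1/266 is smaller: the intermediate fraction 45/14 is closer to x than 16/5.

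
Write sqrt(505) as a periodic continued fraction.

[22; (2, 8, 2, 44)]

Write x_i = (sqrt(505) + m_i)/d_i with (m_0, d_0) = (0, 1). a_0 = floor(sqrt(505)) = 22, since 22^2 = 484 <= 505 < 529 = 23^2.
Iterate m_{i+1} = d_i*a_i - m_i, d_{i+1} = (505 - m_{i+1}^2)/d_i, a_{i+1} = floor((a_0 + m_{i+1})/d_{i+1}):
  m_1 = 1*22 - 0 = 22, d_1 = (505 - 22^2)/1 = 21/1 = 21, a_1 = floor((22 + 22)/21) = 2.
  m_2 = 21*2 - 22 = 20, d_2 = (505 - 20^2)/21 = 105/21 = 5, a_2 = floor((22 + 20)/5) = 8.
  m_3 = 5*8 - 20 = 20, d_3 = (505 - 20^2)/5 = 105/5 = 21, a_3 = floor((22 + 20)/21) = 2.
  m_4 = 21*2 - 20 = 22, d_4 = (505 - 22^2)/21 = 21/21 = 1, a_4 = floor((22 + 22)/1) = 44.
  m_5 = 1*44 - 22 = 22, d_5 = (505 - 22^2)/1 = 21/1 = 21: (m_5, d_5) = (m_1, d_1) = (22, 21), so from here the quotients repeat a_1, ..., a_4; the period length is 4.
Hence the expansion of sqrt(505) is a_0 = 22 followed by the repeating block 2, 8, 2, 44 (period 4).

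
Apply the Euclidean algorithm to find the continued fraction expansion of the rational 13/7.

Run the Euclidean algorithm on 13 and 7; the successive quotients are the partial quotients a_0, a_1, ... (each step inverts the fractional part left over by the previous one):
  13 = 1*7 + 6, so a_0 = 1.
  7 = 1*6 + 1, so a_1 = 1.
  6 = 6*1 + 0, so a_2 = 6.
The remainder reaches 0 after 3 divisions, so the expansion has 3 partial quotients, read off in order.

[1; 1, 6]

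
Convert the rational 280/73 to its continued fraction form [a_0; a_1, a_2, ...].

Run the Euclidean algorithm on 280 and 73; the successive quotients are the partial quotients a_0, a_1, ... (each step inverts the fractional part left over by the previous one):
  280 = 3*73 + 61, so a_0 = 3.
  73 = 1*61 + 12, so a_1 = 1.
  61 = 5*12 + 1, so a_2 = 5.
  12 = 12*1 + 0, so a_3 = 12.
The remainder reaches 0 after 4 divisions, so the expansion has 4 partial quotients, read off in order.

[3; 1, 5, 12]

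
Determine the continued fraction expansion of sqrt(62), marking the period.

Write x_i = (sqrt(62) + m_i)/d_i with (m_0, d_0) = (0, 1). a_0 = floor(sqrt(62)) = 7, since 7^2 = 49 <= 62 < 64 = 8^2.
Iterate m_{i+1} = d_i*a_i - m_i, d_{i+1} = (62 - m_{i+1}^2)/d_i, a_{i+1} = floor((a_0 + m_{i+1})/d_{i+1}):
  m_1 = 1*7 - 0 = 7, d_1 = (62 - 7^2)/1 = 13/1 = 13, a_1 = floor((7 + 7)/13) = 1.
  m_2 = 13*1 - 7 = 6, d_2 = (62 - 6^2)/13 = 26/13 = 2, a_2 = floor((7 + 6)/2) = 6.
  m_3 = 2*6 - 6 = 6, d_3 = (62 - 6^2)/2 = 26/2 = 13, a_3 = floor((7 + 6)/13) = 1.
  m_4 = 13*1 - 6 = 7, d_4 = (62 - 7^2)/13 = 13/13 = 1, a_4 = floor((7 + 7)/1) = 14.
  m_5 = 1*14 - 7 = 7, d_5 = (62 - 7^2)/1 = 13/1 = 13: (m_5, d_5) = (m_1, d_1) = (7, 13), so from here the quotients repeat a_1, ..., a_4; the period length is 4.
Hence the expansion of sqrt(62) is a_0 = 7 followed by the repeating block 1, 6, 1, 14 (period 4).

[7; (1, 6, 1, 14)]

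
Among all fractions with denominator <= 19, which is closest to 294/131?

9/4

Expand x = 294/131 as a continued fraction with the Euclidean algorithm:
  294 = 2*131 + 32, so a_0 = 2.
  131 = 4*32 + 3, so a_1 = 4.
  32 = 10*3 + 2, so a_2 = 10.
  3 = 1*2 + 1, so a_3 = 1.
  2 = 2*1 + 0, so a_4 = 2.
so x = [2; 4, 10, 1, 2].
Convergents (p_i = a_i*p_{i-1} + p_{i-2}, q_i = a_i*q_{i-1} + q_{i-2} with p_{-2}=0, p_{-1}=1, q_{-2}=1, q_{-1}=0), until the denominator exceeds 19:
  i=0: a_0=2, p_0 = 2*1 + 0 = 2, q_0 = 2*0 + 1 = 1.
  i=1: a_1=4, p_1 = 4*2 + 1 = 9, q_1 = 4*1 + 0 = 4.
  i=2: a_2=10, p_2 = 10*9 + 2 = 92, q_2 = 10*4 + 1 = 41.
q_2 = 41 > 19, so the last convergent with denominator <= 19 is p_1/q_1 = 9/4.
The closest fraction with denominator <= 19 is either p_1/q_1 or the intermediate fraction (k*p_1 + p_0)/(k*q_1 + q_0) with the largest k >= 1 whose denominator stays <= 19; these approach x as k grows, and every other convergent or intermediate fraction in range is farther away.
Largest k: floor((19 - q_0)/q_1) = floor((19 - 1)/4) = 4.
That gives (4*9 + 2)/(4*4 + 1) = 38/17.
Compare the errors: |x - 9/4| = |294*4 - 9*131|/(131*4) = 3/524, and |x - 38/17| = |294*17 - 38*131|/(131*17) = 20/2227.
Cross-multiplying, 3*2227 = 6681 < 10480 = 20*524, so 3/524 is smaller: the convergent 9/4 is closer to x than 38/17.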